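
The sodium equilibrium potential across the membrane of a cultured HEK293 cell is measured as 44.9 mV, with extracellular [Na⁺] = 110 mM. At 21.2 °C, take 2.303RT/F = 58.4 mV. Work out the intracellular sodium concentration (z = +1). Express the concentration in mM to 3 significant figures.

18.7 mM

Nernst: E = (58.4/1) · log₁₀([out]/[in]), so log₁₀([out]/[in]) = 44.9 × 1 / 58.4 = 0.7688.
[out]/[in] = 10^(0.7688) = 5.873.
[in] = 110 / 5.873 = 18.73 mM.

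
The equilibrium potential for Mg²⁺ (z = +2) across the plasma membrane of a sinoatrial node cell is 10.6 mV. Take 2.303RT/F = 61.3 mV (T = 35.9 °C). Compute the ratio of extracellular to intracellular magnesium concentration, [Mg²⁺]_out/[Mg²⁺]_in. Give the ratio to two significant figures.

log₁₀([out]/[in]) = E·z/(61.3) = 10.6 × 2 / 61.3 = 0.3458
[out]/[in] = 10^(0.3458) = 2.217

2.2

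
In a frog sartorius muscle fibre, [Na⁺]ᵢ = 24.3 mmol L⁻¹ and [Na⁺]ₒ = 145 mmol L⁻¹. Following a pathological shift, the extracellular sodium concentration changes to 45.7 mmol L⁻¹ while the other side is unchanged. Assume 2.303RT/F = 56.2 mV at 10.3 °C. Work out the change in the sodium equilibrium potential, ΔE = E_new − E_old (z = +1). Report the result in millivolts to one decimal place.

-28.2 mV

E_old = (56.2/1)·log₁₀(145/24.3) = 43.60 mV
E_new = (56.2/1)·log₁₀(45.7/24.3) = 15.42 mV
ΔE = 15.42 − (43.60) = -28.18 mV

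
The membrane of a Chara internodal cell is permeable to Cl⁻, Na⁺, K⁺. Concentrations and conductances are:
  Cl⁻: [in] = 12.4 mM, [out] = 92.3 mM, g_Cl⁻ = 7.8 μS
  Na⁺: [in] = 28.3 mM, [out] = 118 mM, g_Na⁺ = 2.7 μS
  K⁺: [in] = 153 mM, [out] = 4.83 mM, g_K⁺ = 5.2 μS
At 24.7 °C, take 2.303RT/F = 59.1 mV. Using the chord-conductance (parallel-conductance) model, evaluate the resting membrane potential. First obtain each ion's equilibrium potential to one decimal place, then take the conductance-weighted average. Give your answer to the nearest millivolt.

E_Cl⁻ = (59.1/-1)·log₁₀(92.3/12.4) = -51.5 mV
E_Na⁺ = (59.1/1)·log₁₀(118/28.3) = 36.6 mV
E_K⁺ = (59.1/1)·log₁₀(4.83/153) = -88.7 mV
Vm = (Σ gᵢEᵢ)/(Σ gᵢ) = (7.8·-51.5 + 2.7·36.6 + 5.2·-88.7) / (7.8 + 2.7 + 5.2)
= -764.12 / 15.7 = -48.67 mV

-49 mV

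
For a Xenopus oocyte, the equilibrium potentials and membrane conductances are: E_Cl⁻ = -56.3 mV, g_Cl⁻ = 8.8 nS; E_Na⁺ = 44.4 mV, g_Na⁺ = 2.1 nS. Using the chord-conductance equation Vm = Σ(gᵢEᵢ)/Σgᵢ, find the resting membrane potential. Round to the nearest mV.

Σ gᵢEᵢ = 8.8·(-56.3) + 2.1·(44.4) = -402.20
Σ gᵢ = 8.8 + 2.1 = 10.9
Vm = -402.20 / 10.9 = -36.90 mV

-37 mV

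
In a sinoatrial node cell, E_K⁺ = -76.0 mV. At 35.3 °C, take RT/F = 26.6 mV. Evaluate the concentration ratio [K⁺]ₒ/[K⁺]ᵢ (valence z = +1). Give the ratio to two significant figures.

0.057

ln([out]/[in]) = E·z/(26.6) = -76.0 × 1 / 26.6 = -2.8571
[out]/[in] = e^(-2.8571) = 0.05743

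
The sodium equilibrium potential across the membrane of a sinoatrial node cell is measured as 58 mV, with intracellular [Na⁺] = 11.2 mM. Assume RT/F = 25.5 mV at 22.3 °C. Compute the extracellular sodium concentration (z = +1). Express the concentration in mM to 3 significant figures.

109 mM

Nernst: E = (25.5/1) · ln([out]/[in]), so ln([out]/[in]) = 58.0 × 1 / 25.5 = 2.2745.
[out]/[in] = e^(2.2745) = 9.723.
[out] = 9.723 × 11.2 = 108.9 mM.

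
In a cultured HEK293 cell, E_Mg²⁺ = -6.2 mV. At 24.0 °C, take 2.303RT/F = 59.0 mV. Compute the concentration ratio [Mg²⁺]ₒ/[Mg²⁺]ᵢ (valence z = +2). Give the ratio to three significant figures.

log₁₀([out]/[in]) = E·z/(59.0) = -6.2 × 2 / 59.0 = -0.2102
[out]/[in] = 10^(-0.2102) = 0.6164

0.616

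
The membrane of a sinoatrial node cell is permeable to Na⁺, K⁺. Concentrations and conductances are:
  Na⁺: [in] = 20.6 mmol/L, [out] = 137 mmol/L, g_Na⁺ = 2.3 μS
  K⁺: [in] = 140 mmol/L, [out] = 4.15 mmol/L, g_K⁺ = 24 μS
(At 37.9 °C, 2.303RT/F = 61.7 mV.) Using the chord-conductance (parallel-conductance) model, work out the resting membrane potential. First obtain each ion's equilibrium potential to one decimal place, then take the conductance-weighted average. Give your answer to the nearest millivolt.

-82 mV

E_Na⁺ = (61.7/1)·log₁₀(137/20.6) = 50.8 mV
E_K⁺ = (61.7/1)·log₁₀(4.15/140) = -94.3 mV
Vm = (Σ gᵢEᵢ)/(Σ gᵢ) = (2.3·50.8 + 24·-94.3) / (2.3 + 24)
= -2146.36 / 26.3 = -81.61 mV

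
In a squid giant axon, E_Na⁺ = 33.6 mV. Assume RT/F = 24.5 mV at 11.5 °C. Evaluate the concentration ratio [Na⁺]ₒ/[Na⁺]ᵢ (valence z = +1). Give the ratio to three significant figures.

3.94

ln([out]/[in]) = E·z/(24.5) = 33.6 × 1 / 24.5 = 1.3714
[out]/[in] = e^(1.3714) = 3.941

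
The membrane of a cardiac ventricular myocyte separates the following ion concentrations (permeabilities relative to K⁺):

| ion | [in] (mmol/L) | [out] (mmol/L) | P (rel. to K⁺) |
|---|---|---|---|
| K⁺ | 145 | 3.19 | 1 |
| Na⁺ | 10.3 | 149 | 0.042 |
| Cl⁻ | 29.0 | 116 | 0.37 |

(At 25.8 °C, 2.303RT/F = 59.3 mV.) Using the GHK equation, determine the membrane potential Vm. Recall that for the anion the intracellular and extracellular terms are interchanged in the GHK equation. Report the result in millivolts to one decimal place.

-57.5 mV

Vm = 59.3 · log₁₀[(Σ P·[cation]ₒ + Σ P·[anion]ᵢ) / (Σ P·[cation]ᵢ + Σ P·[anion]ₒ)]
Numerator = 1×3.19 + 0.042×149 + 0.37×29.0 = 20.18
Denominator = 1×145 + 0.042×10.3 + 0.37×116 = 188.4
Vm = 59.3 · log₁₀(0.10713) = 59.3 × (-0.9701) = -57.53 mV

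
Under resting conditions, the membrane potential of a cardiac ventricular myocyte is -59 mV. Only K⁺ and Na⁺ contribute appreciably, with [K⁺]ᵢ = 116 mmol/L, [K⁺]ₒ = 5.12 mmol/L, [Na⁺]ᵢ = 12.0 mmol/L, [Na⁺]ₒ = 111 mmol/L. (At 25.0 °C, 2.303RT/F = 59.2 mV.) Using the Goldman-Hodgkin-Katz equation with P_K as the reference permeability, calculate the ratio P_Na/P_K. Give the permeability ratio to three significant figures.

Let α = P_Na/P_K. GHK: Vm = 59.2·log₁₀[(Kₒ + α·Naₒ)/(Kᵢ + α·Naᵢ)].
10^(Vm/59.2) = 10^(-59.0/59.2) = 0.10078
So 0.10078·(Kᵢ + α·Naᵢ) = Kₒ + α·Naₒ → α = (0.10078·116.0 − 5.12) / (111.0 − 0.10078·12.0)
α = (11.69 − 5.12) / (111.0 − 1.209) = 6.571/109.8 = 0.05985

0.0598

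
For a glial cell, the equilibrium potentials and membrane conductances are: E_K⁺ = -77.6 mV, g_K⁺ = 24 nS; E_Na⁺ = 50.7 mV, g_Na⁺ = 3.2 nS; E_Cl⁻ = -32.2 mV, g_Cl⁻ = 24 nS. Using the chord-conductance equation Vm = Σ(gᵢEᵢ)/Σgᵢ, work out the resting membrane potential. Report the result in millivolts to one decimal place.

-48.3 mV

Σ gᵢEᵢ = 24·(-77.6) + 3.2·(50.7) + 24·(-32.2) = -2472.96
Σ gᵢ = 24 + 3.2 + 24 = 51.2
Vm = -2472.96 / 51.2 = -48.30 mV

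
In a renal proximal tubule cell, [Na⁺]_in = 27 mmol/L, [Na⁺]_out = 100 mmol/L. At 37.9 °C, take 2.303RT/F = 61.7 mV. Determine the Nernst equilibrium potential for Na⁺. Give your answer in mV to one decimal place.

35.1 mV

E = (61.7/z) · log₁₀([Na⁺]_out/[Na⁺]_in) with z = +1.
= (61.7/1) · log₁₀(100/27) = 61.70 · log₁₀(3.704)
= 61.70 · (0.5686) = 35.08 mV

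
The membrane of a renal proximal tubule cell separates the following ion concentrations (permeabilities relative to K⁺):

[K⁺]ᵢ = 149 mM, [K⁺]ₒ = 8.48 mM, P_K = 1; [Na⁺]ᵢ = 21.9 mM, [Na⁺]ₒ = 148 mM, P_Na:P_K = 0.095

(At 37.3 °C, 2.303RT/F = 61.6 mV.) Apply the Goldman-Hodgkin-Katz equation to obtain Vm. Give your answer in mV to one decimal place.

Vm = 61.6 · log₁₀[(Σ P·[cation]ₒ + Σ P·[anion]ᵢ) / (Σ P·[cation]ᵢ + Σ P·[anion]ₒ)]
Numerator = 1×8.48 + 0.095×148 = 22.54
Denominator = 1×149 + 0.095×21.9 = 151.1
Vm = 61.6 · log₁₀(0.14919) = 61.6 × (-0.8263) = -50.90 mV

-50.9 mV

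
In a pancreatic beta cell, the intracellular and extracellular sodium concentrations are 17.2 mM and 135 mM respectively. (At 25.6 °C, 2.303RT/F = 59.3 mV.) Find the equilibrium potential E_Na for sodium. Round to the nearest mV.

E = (59.3/z) · log₁₀([Na⁺]_out/[Na⁺]_in) with z = +1.
= (59.3/1) · log₁₀(135/17.2) = 59.30 · log₁₀(7.849)
= 59.30 · (0.8948) = 53.06 mV

53 mV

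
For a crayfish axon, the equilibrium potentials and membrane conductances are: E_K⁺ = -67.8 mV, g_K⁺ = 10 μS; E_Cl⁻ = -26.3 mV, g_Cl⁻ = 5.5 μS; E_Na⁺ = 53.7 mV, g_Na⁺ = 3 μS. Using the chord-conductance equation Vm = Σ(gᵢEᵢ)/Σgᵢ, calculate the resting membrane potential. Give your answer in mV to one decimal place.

-35.8 mV

Σ gᵢEᵢ = 10·(-67.8) + 5.5·(-26.3) + 3·(53.7) = -661.55
Σ gᵢ = 10 + 5.5 + 3 = 18.5
Vm = -661.55 / 18.5 = -35.76 mV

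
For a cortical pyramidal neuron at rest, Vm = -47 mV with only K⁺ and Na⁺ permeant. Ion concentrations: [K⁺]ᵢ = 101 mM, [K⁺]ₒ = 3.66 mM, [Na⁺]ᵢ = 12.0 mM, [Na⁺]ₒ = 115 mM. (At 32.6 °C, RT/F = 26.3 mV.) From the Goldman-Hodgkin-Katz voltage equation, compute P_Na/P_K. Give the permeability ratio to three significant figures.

Let α = P_Na/P_K. GHK: Vm = 26.3·ln[(Kₒ + α·Naₒ)/(Kᵢ + α·Naᵢ)].
e^(Vm/26.3) = e^(-47.0/26.3) = 0.16745
So 0.16745·(Kᵢ + α·Naᵢ) = Kₒ + α·Naₒ → α = (0.16745·101.0 − 3.66) / (115.0 − 0.16745·12.0)
α = (16.91 − 3.66) / (115.0 − 2.009) = 13.25/113 = 0.1173

0.117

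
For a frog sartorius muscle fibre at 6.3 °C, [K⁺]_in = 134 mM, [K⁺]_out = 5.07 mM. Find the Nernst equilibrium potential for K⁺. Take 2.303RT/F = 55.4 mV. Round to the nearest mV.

E = (55.4/z) · log₁₀([K⁺]_out/[K⁺]_in) with z = +1.
= (55.4/1) · log₁₀(5.07/134) = 55.40 · log₁₀(0.03784)
= 55.40 · (-1.4221) = -78.78 mV

-79 mV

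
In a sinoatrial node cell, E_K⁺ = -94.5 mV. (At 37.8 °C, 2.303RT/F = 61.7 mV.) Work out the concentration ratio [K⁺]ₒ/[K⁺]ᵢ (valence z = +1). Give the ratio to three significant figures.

0.0294

log₁₀([out]/[in]) = E·z/(61.7) = -94.5 × 1 / 61.7 = -1.5316
[out]/[in] = 10^(-1.5316) = 0.0294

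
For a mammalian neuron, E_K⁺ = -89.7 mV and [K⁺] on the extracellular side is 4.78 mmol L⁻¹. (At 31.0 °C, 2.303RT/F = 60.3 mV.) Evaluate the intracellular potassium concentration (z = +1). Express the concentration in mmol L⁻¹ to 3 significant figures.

Nernst: E = (60.3/1) · log₁₀([out]/[in]), so log₁₀([out]/[in]) = -89.7 × 1 / 60.3 = -1.4876.
[out]/[in] = 10^(-1.4876) = 0.03254.
[in] = 4.78 / 0.03254 = 146.9 mmol L⁻¹.

147 mmol L⁻¹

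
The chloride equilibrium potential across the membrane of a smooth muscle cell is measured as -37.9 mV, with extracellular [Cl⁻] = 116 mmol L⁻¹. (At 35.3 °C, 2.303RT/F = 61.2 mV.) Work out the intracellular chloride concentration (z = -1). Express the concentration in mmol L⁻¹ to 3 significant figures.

27.9 mmol L⁻¹

Nernst: E = (61.2/-1) · log₁₀([out]/[in]), so log₁₀([out]/[in]) = -37.9 × -1 / 61.2 = 0.6193.
[out]/[in] = 10^(0.6193) = 4.162.
[in] = 116 / 4.162 = 27.87 mmol L⁻¹.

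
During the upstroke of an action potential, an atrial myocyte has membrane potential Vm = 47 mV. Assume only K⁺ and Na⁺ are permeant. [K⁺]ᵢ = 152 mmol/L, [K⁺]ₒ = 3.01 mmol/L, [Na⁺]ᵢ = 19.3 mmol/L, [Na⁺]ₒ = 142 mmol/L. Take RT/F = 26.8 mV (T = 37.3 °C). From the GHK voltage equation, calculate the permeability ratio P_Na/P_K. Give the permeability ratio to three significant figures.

28.7

Let α = P_Na/P_K. GHK: Vm = 26.8·ln[(Kₒ + α·Naₒ)/(Kᵢ + α·Naᵢ)].
e^(Vm/26.8) = e^(47.0/26.8) = 5.7761
So 5.7761·(Kᵢ + α·Naᵢ) = Kₒ + α·Naₒ → α = (5.7761·152.0 − 3.01) / (142.0 − 5.7761·19.3)
α = (878 − 3.01) / (142.0 − 111.5) = 875/30.52 = 28.67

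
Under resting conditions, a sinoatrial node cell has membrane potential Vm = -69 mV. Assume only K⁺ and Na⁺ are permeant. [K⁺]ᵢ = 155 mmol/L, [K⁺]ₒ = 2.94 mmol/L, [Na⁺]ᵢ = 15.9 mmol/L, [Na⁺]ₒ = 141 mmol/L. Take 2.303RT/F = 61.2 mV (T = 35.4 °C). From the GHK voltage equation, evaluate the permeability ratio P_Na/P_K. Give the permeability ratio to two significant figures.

0.062

Let α = P_Na/P_K. GHK: Vm = 61.2·log₁₀[(Kₒ + α·Naₒ)/(Kᵢ + α·Naᵢ)].
10^(Vm/61.2) = 10^(-69.0/61.2) = 0.074567
So 0.074567·(Kᵢ + α·Naᵢ) = Kₒ + α·Naₒ → α = (0.074567·155.0 − 2.94) / (141.0 − 0.074567·15.9)
α = (11.56 − 2.94) / (141.0 − 1.186) = 8.618/139.8 = 0.06164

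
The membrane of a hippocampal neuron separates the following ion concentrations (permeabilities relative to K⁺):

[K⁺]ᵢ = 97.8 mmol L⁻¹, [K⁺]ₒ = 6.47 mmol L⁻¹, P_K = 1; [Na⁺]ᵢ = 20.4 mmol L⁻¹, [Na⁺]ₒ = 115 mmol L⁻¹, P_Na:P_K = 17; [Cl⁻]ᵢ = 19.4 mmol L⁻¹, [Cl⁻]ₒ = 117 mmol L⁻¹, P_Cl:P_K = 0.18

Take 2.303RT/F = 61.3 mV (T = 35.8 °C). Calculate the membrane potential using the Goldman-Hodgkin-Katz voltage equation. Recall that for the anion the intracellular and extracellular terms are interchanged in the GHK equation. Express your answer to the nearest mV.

Vm = 61.3 · log₁₀[(Σ P·[cation]ₒ + Σ P·[anion]ᵢ) / (Σ P·[cation]ᵢ + Σ P·[anion]ₒ)]
Numerator = 1×6.47 + 17×115 + 0.18×19.4 = 1965
Denominator = 1×97.8 + 17×20.4 + 0.18×117 = 465.7
Vm = 61.3 · log₁₀(4.2197) = 61.3 × (0.6253) = 38.33 mV

38 mV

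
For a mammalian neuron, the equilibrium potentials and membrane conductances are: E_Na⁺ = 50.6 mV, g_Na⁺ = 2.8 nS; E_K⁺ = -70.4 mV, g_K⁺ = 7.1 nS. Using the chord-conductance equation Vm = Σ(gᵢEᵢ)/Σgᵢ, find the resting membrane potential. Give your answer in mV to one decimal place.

-36.2 mV

Σ gᵢEᵢ = 2.8·(50.6) + 7.1·(-70.4) = -358.16
Σ gᵢ = 2.8 + 7.1 = 9.9
Vm = -358.16 / 9.9 = -36.18 mV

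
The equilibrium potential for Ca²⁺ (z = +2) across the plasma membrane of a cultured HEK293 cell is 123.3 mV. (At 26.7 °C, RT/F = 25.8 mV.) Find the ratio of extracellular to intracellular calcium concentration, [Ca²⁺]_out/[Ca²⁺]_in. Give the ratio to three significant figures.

14200

ln([out]/[in]) = E·z/(25.8) = 123.3 × 2 / 25.8 = 9.5581
[out]/[in] = e^(9.5581) = 1.416e+04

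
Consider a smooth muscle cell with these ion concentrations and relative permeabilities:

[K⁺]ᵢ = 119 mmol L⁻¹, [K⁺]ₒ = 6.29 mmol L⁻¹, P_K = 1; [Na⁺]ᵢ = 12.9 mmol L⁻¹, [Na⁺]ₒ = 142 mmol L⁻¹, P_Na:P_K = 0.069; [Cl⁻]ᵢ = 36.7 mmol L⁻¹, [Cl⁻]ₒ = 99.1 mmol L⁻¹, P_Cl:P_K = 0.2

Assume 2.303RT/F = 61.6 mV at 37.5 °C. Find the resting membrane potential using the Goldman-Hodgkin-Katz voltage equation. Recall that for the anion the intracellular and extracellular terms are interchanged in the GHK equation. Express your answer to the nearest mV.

-48 mV

Vm = 61.6 · log₁₀[(Σ P·[cation]ₒ + Σ P·[anion]ᵢ) / (Σ P·[cation]ᵢ + Σ P·[anion]ₒ)]
Numerator = 1×6.29 + 0.069×142 + 0.2×36.7 = 23.43
Denominator = 1×119 + 0.069×12.9 + 0.2×99.1 = 139.7
Vm = 61.6 · log₁₀(0.16769) = 61.6 × (-0.7755) = -47.77 mV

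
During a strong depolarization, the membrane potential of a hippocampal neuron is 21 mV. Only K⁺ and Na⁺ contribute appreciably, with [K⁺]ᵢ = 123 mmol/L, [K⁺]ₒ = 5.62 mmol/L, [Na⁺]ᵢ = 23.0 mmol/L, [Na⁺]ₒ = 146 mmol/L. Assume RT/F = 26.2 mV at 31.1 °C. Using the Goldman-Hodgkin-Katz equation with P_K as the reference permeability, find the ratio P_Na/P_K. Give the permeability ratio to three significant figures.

Let α = P_Na/P_K. GHK: Vm = 26.2·ln[(Kₒ + α·Naₒ)/(Kᵢ + α·Naᵢ)].
e^(Vm/26.2) = e^(21.0/26.2) = 2.2289
So 2.2289·(Kᵢ + α·Naᵢ) = Kₒ + α·Naₒ → α = (2.2289·123.0 − 5.62) / (146.0 − 2.2289·23.0)
α = (274.2 − 5.62) / (146.0 − 51.27) = 268.5/94.73 = 2.835

2.83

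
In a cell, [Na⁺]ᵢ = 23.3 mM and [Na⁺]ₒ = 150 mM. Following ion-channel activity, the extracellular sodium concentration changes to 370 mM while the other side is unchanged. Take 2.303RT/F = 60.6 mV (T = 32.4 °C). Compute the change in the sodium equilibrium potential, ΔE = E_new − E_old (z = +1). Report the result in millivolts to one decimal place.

E_old = (60.6/1)·log₁₀(150/23.3) = 49.01 mV
E_new = (60.6/1)·log₁₀(370/23.3) = 72.77 mV
ΔE = 72.77 − (49.01) = 23.76 mV

23.8 mV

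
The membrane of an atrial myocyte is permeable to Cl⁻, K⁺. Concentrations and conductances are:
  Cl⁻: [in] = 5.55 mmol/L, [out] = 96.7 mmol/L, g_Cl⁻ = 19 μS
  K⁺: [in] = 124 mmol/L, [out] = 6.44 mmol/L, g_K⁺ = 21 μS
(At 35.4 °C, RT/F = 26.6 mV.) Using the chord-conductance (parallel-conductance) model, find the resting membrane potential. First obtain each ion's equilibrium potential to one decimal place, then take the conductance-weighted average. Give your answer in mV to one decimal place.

-77.4 mV

E_Cl⁻ = (26.6/-1)·ln(96.7/5.55) = -76.0 mV
E_K⁺ = (26.6/1)·ln(6.44/124) = -78.7 mV
Vm = (Σ gᵢEᵢ)/(Σ gᵢ) = (19·-76.0 + 21·-78.7) / (19 + 21)
= -3096.70 / 40 = -77.42 mV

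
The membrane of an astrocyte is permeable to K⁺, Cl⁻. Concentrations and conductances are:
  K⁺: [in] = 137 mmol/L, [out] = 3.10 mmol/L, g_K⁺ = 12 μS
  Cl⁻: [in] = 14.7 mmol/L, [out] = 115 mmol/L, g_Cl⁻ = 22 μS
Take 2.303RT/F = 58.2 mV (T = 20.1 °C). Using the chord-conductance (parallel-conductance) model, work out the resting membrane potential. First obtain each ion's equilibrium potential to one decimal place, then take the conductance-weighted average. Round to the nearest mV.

E_K⁺ = (58.2/1)·log₁₀(3.10/137) = -95.8 mV
E_Cl⁻ = (58.2/-1)·log₁₀(115/14.7) = -52.0 mV
Vm = (Σ gᵢEᵢ)/(Σ gᵢ) = (12·-95.8 + 22·-52.0) / (12 + 22)
= -2293.60 / 34 = -67.46 mV

-67 mV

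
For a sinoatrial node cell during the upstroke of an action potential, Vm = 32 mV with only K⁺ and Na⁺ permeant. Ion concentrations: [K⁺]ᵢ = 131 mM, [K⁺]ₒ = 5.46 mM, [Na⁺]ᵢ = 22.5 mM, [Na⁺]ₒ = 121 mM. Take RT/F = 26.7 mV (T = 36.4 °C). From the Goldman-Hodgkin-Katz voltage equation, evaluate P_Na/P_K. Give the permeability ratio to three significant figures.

Let α = P_Na/P_K. GHK: Vm = 26.7·ln[(Kₒ + α·Naₒ)/(Kᵢ + α·Naᵢ)].
e^(Vm/26.7) = e^(32.0/26.7) = 3.3151
So 3.3151·(Kᵢ + α·Naᵢ) = Kₒ + α·Naₒ → α = (3.3151·131.0 − 5.46) / (121.0 − 3.3151·22.5)
α = (434.3 − 5.46) / (121.0 − 74.59) = 428.8/46.41 = 9.24

9.24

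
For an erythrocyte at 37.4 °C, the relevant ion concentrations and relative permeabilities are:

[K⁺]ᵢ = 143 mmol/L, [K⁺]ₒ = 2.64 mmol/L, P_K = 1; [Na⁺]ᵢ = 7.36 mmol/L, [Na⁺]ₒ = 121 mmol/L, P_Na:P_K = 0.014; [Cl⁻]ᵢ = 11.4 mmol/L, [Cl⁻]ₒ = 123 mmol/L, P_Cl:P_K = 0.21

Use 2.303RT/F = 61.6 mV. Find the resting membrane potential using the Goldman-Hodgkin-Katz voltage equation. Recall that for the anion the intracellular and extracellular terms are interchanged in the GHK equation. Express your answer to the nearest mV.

Vm = 61.6 · log₁₀[(Σ P·[cation]ₒ + Σ P·[anion]ᵢ) / (Σ P·[cation]ᵢ + Σ P·[anion]ₒ)]
Numerator = 1×2.64 + 0.014×121 + 0.21×11.4 = 6.728
Denominator = 1×143 + 0.014×7.36 + 0.21×123 = 168.9
Vm = 61.6 · log₁₀(0.039826) = 61.6 × (-1.3998) = -86.23 mV

-86 mV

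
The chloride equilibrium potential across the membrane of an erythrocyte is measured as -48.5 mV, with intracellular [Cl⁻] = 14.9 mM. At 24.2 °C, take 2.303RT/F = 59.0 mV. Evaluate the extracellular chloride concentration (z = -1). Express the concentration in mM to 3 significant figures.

98.9 mM

Nernst: E = (59.0/-1) · log₁₀([out]/[in]), so log₁₀([out]/[in]) = -48.5 × -1 / 59.0 = 0.8220.
[out]/[in] = 10^(0.8220) = 6.638.
[out] = 6.638 × 14.9 = 98.91 mM.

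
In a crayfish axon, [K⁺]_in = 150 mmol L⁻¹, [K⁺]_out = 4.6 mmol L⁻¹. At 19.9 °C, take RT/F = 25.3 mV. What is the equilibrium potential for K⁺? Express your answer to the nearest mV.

-88 mV

E = (25.3/z) · ln([K⁺]_out/[K⁺]_in) with z = +1.
= (25.3/1) · ln(4.6/150) = 25.30 · ln(0.03067)
= 25.30 · (-3.4846) = -88.16 mV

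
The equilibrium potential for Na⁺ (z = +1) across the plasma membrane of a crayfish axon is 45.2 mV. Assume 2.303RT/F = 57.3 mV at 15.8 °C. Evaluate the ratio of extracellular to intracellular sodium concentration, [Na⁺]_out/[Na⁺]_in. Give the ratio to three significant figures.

6.15

log₁₀([out]/[in]) = E·z/(57.3) = 45.2 × 1 / 57.3 = 0.7888
[out]/[in] = 10^(0.7888) = 6.149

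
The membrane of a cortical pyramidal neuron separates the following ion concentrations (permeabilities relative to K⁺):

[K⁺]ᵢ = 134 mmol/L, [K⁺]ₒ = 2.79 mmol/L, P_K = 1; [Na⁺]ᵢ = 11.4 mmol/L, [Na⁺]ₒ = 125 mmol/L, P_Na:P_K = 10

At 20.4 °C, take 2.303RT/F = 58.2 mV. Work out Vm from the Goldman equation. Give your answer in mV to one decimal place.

Vm = 58.2 · log₁₀[(Σ P·[cation]ₒ + Σ P·[anion]ᵢ) / (Σ P·[cation]ᵢ + Σ P·[anion]ₒ)]
Numerator = 1×2.79 + 10×125 = 1253
Denominator = 1×134 + 10×11.4 = 248
Vm = 58.2 · log₁₀(5.0516) = 58.2 × (0.7034) = 40.94 mV

40.9 mV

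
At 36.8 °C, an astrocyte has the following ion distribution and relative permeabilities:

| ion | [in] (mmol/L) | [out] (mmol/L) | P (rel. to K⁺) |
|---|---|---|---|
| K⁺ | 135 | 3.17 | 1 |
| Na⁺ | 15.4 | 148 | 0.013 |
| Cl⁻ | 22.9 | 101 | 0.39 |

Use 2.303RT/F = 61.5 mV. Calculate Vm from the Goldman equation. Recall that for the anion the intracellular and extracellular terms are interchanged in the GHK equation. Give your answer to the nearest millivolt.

Vm = 61.5 · log₁₀[(Σ P·[cation]ₒ + Σ P·[anion]ᵢ) / (Σ P·[cation]ᵢ + Σ P·[anion]ₒ)]
Numerator = 1×3.17 + 0.013×148 + 0.39×22.9 = 14.02
Denominator = 1×135 + 0.013×15.4 + 0.39×101 = 174.6
Vm = 61.5 · log₁₀(0.080331) = 61.5 × (-1.0951) = -67.35 mV

-67 mV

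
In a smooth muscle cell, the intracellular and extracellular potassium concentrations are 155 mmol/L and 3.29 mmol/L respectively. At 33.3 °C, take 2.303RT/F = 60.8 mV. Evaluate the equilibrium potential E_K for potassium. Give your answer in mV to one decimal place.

-101.7 mV

E = (60.8/z) · log₁₀([K⁺]_out/[K⁺]_in) with z = +1.
= (60.8/1) · log₁₀(3.29/155) = 60.80 · log₁₀(0.02123)
= 60.80 · (-1.6731) = -101.73 mV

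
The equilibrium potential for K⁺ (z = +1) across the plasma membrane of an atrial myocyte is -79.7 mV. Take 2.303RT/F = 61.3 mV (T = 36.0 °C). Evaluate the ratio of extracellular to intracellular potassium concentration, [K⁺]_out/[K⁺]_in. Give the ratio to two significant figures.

log₁₀([out]/[in]) = E·z/(61.3) = -79.7 × 1 / 61.3 = -1.3002
[out]/[in] = 10^(-1.3002) = 0.0501

0.050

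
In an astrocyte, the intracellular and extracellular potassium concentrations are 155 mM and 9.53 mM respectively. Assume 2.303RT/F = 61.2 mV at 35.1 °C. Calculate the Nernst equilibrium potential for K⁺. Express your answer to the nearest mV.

E = (61.2/z) · log₁₀([K⁺]_out/[K⁺]_in) with z = +1.
= (61.2/1) · log₁₀(9.53/155) = 61.20 · log₁₀(0.06148)
= 61.20 · (-1.2112) = -74.13 mV

-74 mV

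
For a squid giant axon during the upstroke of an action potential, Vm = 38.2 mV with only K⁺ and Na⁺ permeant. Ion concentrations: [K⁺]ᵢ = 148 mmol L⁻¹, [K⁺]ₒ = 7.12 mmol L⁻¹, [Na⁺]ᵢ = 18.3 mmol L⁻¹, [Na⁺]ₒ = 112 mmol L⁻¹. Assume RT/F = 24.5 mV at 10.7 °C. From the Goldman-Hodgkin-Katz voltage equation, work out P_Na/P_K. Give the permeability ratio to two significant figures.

Let α = P_Na/P_K. GHK: Vm = 24.5·ln[(Kₒ + α·Naₒ)/(Kᵢ + α·Naᵢ)].
e^(Vm/24.5) = e^(38.2/24.5) = 4.7549
So 4.7549·(Kᵢ + α·Naᵢ) = Kₒ + α·Naₒ → α = (4.7549·148.0 − 7.12) / (112.0 − 4.7549·18.3)
α = (703.7 − 7.12) / (112.0 − 87.02) = 696.6/24.98 = 27.88

28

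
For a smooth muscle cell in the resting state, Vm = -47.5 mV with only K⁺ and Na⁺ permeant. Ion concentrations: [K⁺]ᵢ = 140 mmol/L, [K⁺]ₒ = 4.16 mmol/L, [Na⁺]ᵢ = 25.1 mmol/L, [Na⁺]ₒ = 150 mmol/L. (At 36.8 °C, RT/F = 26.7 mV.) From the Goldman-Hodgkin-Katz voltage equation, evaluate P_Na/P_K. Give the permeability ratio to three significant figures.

0.134

Let α = P_Na/P_K. GHK: Vm = 26.7·ln[(Kₒ + α·Naₒ)/(Kᵢ + α·Naᵢ)].
e^(Vm/26.7) = e^(-47.5/26.7) = 0.1688
So 0.1688·(Kᵢ + α·Naᵢ) = Kₒ + α·Naₒ → α = (0.1688·140.0 − 4.16) / (150.0 − 0.1688·25.1)
α = (23.63 − 4.16) / (150.0 − 4.237) = 19.47/145.8 = 0.1336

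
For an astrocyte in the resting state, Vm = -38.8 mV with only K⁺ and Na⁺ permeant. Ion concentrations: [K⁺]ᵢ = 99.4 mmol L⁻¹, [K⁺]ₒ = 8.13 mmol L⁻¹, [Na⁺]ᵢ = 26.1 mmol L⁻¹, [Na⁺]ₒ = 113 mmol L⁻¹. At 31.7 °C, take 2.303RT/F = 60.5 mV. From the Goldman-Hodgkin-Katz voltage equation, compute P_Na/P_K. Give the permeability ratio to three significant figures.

0.136

Let α = P_Na/P_K. GHK: Vm = 60.5·log₁₀[(Kₒ + α·Naₒ)/(Kᵢ + α·Naᵢ)].
10^(Vm/60.5) = 10^(-38.8/60.5) = 0.22839
So 0.22839·(Kᵢ + α·Naᵢ) = Kₒ + α·Naₒ → α = (0.22839·99.4 − 8.13) / (113.0 − 0.22839·26.1)
α = (22.7 − 8.13) / (113.0 − 5.961) = 14.57/107 = 0.1361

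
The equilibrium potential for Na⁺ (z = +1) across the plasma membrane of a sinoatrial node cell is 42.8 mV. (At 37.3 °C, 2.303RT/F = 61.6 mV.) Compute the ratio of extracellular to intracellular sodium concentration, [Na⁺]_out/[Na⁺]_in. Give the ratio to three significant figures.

4.95

log₁₀([out]/[in]) = E·z/(61.6) = 42.8 × 1 / 61.6 = 0.6948
[out]/[in] = 10^(0.6948) = 4.952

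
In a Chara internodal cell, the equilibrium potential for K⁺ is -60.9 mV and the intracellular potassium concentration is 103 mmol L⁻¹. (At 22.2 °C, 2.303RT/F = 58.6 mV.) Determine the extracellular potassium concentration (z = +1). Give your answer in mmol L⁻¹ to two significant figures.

Nernst: E = (58.6/1) · log₁₀([out]/[in]), so log₁₀([out]/[in]) = -60.9 × 1 / 58.6 = -1.0392.
[out]/[in] = 10^(-1.0392) = 0.09136.
[out] = 0.09136 × 103 = 9.41 mmol L⁻¹.

9.4 mmol L⁻¹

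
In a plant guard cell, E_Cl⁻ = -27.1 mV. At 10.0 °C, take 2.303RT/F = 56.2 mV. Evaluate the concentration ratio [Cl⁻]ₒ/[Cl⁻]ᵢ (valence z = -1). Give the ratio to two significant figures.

log₁₀([out]/[in]) = E·z/(56.2) = -27.1 × -1 / 56.2 = 0.4822
[out]/[in] = 10^(0.4822) = 3.035

3.0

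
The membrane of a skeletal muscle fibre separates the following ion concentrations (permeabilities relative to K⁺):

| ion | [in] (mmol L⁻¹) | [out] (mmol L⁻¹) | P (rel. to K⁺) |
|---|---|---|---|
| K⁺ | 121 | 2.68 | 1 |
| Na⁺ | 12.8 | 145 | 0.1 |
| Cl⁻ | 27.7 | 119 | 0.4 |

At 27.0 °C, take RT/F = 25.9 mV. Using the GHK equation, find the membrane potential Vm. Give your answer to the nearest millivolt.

-46 mV

Vm = 25.9 · ln[(Σ P·[cation]ₒ + Σ P·[anion]ᵢ) / (Σ P·[cation]ᵢ + Σ P·[anion]ₒ)]
Numerator = 1×2.68 + 0.1×145 + 0.4×27.7 = 28.26
Denominator = 1×121 + 0.1×12.8 + 0.4×119 = 169.9
Vm = 25.9 · ln(0.16635) = 25.9 × (-1.7936) = -46.46 mV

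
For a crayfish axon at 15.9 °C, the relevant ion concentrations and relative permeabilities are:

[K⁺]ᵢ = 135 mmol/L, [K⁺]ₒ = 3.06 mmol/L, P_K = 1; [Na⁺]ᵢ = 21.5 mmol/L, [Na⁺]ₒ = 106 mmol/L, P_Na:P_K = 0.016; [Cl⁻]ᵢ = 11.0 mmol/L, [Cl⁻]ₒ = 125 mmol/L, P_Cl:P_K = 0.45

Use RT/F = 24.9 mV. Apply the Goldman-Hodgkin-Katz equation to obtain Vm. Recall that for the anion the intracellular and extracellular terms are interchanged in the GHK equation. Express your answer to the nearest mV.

-74 mV

Vm = 24.9 · ln[(Σ P·[cation]ₒ + Σ P·[anion]ᵢ) / (Σ P·[cation]ᵢ + Σ P·[anion]ₒ)]
Numerator = 1×3.06 + 0.016×106 + 0.45×11.0 = 9.706
Denominator = 1×135 + 0.016×21.5 + 0.45×125 = 191.6
Vm = 24.9 · ln(0.050659) = 24.9 × (-2.9826) = -74.27 mV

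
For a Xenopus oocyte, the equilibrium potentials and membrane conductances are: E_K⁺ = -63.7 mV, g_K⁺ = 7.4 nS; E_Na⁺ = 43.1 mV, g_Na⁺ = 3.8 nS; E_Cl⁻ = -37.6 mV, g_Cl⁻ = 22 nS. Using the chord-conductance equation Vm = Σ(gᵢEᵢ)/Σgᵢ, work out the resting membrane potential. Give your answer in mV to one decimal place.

Σ gᵢEᵢ = 7.4·(-63.7) + 3.8·(43.1) + 22·(-37.6) = -1134.80
Σ gᵢ = 7.4 + 3.8 + 22 = 33.2
Vm = -1134.80 / 33.2 = -34.18 mV

-34.2 mV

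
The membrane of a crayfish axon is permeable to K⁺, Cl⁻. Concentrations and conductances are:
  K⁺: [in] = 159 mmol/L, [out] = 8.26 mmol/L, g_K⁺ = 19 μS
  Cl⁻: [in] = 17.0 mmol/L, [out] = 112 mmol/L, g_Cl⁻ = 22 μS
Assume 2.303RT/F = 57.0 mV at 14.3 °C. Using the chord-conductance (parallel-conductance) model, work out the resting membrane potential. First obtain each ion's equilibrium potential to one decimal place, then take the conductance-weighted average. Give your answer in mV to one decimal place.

-59.0 mV

E_K⁺ = (57.0/1)·log₁₀(8.26/159) = -73.2 mV
E_Cl⁻ = (57.0/-1)·log₁₀(112/17.0) = -46.7 mV
Vm = (Σ gᵢEᵢ)/(Σ gᵢ) = (19·-73.2 + 22·-46.7) / (19 + 22)
= -2418.20 / 41 = -58.98 mV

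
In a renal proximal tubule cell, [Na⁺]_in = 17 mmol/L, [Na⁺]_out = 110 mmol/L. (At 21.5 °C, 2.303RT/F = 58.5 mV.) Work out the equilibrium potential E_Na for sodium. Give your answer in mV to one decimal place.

E = (58.5/z) · log₁₀([Na⁺]_out/[Na⁺]_in) with z = +1.
= (58.5/1) · log₁₀(110/17) = 58.50 · log₁₀(6.471)
= 58.50 · (0.8109) = 47.44 mV

47.4 mV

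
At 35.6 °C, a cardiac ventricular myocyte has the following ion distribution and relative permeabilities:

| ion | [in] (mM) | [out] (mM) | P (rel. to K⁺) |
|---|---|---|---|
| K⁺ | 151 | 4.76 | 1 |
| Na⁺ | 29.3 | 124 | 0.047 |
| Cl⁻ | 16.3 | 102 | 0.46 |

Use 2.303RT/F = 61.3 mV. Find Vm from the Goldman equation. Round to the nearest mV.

Vm = 61.3 · log₁₀[(Σ P·[cation]ₒ + Σ P·[anion]ᵢ) / (Σ P·[cation]ᵢ + Σ P·[anion]ₒ)]
Numerator = 1×4.76 + 0.047×124 + 0.46×16.3 = 18.09
Denominator = 1×151 + 0.047×29.3 + 0.46×102 = 199.3
Vm = 61.3 · log₁₀(0.090749) = 61.3 × (-1.0422) = -63.88 mV

-64 mV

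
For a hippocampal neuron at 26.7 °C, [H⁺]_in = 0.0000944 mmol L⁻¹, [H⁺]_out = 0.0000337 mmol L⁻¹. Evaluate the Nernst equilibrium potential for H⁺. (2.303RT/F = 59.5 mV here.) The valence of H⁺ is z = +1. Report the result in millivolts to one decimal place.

E = (59.5/z) · log₁₀([H⁺]_out/[H⁺]_in) with z = +1.
= (59.5/1) · log₁₀(0.0000337/0.0000944) = 59.50 · log₁₀(0.357)
= 59.50 · (-0.4473) = -26.62 mV

-26.6 mV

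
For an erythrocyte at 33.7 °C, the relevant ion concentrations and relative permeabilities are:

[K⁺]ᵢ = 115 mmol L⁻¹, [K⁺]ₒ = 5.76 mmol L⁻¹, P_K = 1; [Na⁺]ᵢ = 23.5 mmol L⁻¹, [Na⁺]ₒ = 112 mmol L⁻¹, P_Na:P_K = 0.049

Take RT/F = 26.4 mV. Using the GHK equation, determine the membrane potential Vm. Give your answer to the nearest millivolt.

Vm = 26.4 · ln[(Σ P·[cation]ₒ + Σ P·[anion]ᵢ) / (Σ P·[cation]ᵢ + Σ P·[anion]ₒ)]
Numerator = 1×5.76 + 0.049×112 = 11.25
Denominator = 1×115 + 0.049×23.5 = 116.2
Vm = 26.4 · ln(0.096839) = 26.4 × (-2.3347) = -61.64 mV

-62 mV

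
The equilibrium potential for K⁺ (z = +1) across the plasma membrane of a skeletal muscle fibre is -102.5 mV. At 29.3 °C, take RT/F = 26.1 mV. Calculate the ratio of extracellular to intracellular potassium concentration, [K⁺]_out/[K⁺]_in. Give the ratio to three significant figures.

0.0197

ln([out]/[in]) = E·z/(26.1) = -102.5 × 1 / 26.1 = -3.9272
[out]/[in] = e^(-3.9272) = 0.0197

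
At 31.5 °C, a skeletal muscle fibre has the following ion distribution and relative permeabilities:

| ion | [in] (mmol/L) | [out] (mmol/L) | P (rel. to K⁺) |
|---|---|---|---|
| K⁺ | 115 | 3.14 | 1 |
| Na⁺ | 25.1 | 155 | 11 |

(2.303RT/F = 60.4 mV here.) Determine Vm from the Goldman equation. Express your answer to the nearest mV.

Vm = 60.4 · log₁₀[(Σ P·[cation]ₒ + Σ P·[anion]ᵢ) / (Σ P·[cation]ᵢ + Σ P·[anion]ₒ)]
Numerator = 1×3.14 + 11×155 = 1708
Denominator = 1×115 + 11×25.1 = 391.1
Vm = 60.4 · log₁₀(4.3675) = 60.4 × (0.6402) = 38.67 mV

39 mV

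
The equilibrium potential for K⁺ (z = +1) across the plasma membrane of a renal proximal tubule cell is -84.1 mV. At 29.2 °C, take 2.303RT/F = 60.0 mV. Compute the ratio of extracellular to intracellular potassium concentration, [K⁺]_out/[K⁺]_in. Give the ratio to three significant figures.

log₁₀([out]/[in]) = E·z/(60.0) = -84.1 × 1 / 60.0 = -1.4017
[out]/[in] = 10^(-1.4017) = 0.03966

0.0397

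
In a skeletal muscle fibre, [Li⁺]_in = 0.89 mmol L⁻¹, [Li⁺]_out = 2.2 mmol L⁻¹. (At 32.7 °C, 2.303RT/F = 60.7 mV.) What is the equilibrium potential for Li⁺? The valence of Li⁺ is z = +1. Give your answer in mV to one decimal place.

E = (60.7/z) · log₁₀([Li⁺]_out/[Li⁺]_in) with z = +1.
= (60.7/1) · log₁₀(2.2/0.89) = 60.70 · log₁₀(2.472)
= 60.70 · (0.3930) = 23.86 mV

23.9 mV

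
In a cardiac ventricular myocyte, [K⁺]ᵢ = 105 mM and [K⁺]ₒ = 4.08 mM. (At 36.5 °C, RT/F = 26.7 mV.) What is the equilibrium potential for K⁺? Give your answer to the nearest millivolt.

-87 mV

E = (26.7/z) · ln([K⁺]_out/[K⁺]_in) with z = +1.
= (26.7/1) · ln(4.08/105) = 26.70 · ln(0.03886)
= 26.70 · (-3.2479) = -86.72 mV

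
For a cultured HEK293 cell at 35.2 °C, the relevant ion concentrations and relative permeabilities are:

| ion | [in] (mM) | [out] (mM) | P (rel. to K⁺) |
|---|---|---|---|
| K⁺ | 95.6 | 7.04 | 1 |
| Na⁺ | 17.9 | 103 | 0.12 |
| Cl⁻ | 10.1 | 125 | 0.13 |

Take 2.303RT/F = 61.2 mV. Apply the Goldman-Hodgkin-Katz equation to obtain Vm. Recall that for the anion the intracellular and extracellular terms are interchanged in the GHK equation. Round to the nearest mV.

Vm = 61.2 · log₁₀[(Σ P·[cation]ₒ + Σ P·[anion]ᵢ) / (Σ P·[cation]ᵢ + Σ P·[anion]ₒ)]
Numerator = 1×7.04 + 0.12×103 + 0.13×10.1 = 20.71
Denominator = 1×95.6 + 0.12×17.9 + 0.13×125 = 114
Vm = 61.2 · log₁₀(0.1817) = 61.2 × (-0.7407) = -45.33 mV

-45 mV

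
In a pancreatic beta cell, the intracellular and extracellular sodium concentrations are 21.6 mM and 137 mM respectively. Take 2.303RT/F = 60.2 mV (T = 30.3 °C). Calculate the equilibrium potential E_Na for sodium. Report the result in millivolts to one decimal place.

48.3 mV

E = (60.2/z) · log₁₀([Na⁺]_out/[Na⁺]_in) with z = +1.
= (60.2/1) · log₁₀(137/21.6) = 60.20 · log₁₀(6.343)
= 60.20 · (0.8023) = 48.30 mV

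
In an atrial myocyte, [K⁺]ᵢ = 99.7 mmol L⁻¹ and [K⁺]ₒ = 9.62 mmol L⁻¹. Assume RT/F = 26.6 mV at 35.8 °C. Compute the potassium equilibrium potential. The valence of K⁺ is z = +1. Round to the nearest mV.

-62 mV

E = (26.6/z) · ln([K⁺]_out/[K⁺]_in) with z = +1.
= (26.6/1) · ln(9.62/99.7) = 26.60 · ln(0.09649)
= 26.60 · (-2.3383) = -62.20 mV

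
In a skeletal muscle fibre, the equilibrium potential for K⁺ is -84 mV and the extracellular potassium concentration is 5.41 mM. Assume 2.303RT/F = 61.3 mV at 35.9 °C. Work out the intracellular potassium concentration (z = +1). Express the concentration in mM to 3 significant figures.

Nernst: E = (61.3/1) · log₁₀([out]/[in]), so log₁₀([out]/[in]) = -84.0 × 1 / 61.3 = -1.3703.
[out]/[in] = 10^(-1.3703) = 0.04263.
[in] = 5.41 / 0.04263 = 126.9 mM.

127 mM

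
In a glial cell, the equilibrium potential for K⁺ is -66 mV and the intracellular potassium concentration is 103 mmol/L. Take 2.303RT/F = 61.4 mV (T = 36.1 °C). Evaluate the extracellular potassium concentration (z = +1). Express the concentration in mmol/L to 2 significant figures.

8.7 mmol/L

Nernst: E = (61.4/1) · log₁₀([out]/[in]), so log₁₀([out]/[in]) = -66.0 × 1 / 61.4 = -1.0749.
[out]/[in] = 10^(-1.0749) = 0.08416.
[out] = 0.08416 × 103 = 8.668 mmol/L.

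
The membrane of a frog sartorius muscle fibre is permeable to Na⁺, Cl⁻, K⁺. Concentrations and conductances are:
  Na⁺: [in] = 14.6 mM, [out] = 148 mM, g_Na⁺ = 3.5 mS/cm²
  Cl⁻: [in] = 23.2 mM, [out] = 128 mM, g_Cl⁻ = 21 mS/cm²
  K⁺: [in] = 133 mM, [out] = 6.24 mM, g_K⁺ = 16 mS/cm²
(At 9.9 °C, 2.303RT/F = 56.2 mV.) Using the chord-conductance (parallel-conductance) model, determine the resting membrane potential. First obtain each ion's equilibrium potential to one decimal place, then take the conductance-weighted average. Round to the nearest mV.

-46 mV

E_Na⁺ = (56.2/1)·log₁₀(148/14.6) = 56.5 mV
E_Cl⁻ = (56.2/-1)·log₁₀(128/23.2) = -41.7 mV
E_K⁺ = (56.2/1)·log₁₀(6.24/133) = -74.7 mV
Vm = (Σ gᵢEᵢ)/(Σ gᵢ) = (3.5·56.5 + 21·-41.7 + 16·-74.7) / (3.5 + 21 + 16)
= -1873.15 / 40.5 = -46.25 mV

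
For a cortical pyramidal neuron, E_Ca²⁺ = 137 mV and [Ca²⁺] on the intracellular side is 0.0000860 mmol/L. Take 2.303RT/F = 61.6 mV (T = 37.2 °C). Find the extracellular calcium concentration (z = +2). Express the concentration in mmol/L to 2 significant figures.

Nernst: E = (61.6/2) · log₁₀([out]/[in]), so log₁₀([out]/[in]) = 137.0 × 2 / 61.6 = 4.4481.
[out]/[in] = 10^(4.4481) = 2.806e+04.
[out] = 2.806e+04 × 0.0000860 = 2.413 mmol/L.

2.4 mmol/L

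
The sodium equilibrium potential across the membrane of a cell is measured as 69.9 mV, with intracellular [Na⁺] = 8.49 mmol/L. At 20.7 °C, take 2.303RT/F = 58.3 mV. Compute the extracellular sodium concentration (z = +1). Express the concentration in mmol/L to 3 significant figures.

Nernst: E = (58.3/1) · log₁₀([out]/[in]), so log₁₀([out]/[in]) = 69.9 × 1 / 58.3 = 1.1990.
[out]/[in] = 10^(1.1990) = 15.81.
[out] = 15.81 × 8.49 = 134.2 mmol/L.

134 mmol/L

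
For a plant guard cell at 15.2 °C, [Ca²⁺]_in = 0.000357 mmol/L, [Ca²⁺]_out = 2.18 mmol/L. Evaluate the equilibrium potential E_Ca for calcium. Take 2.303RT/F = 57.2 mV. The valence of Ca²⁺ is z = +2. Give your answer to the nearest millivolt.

108 mV

E = (57.2/z) · log₁₀([Ca²⁺]_out/[Ca²⁺]_in) with z = +2.
= (57.2/2) · log₁₀(2.18/0.000357) = 28.60 · log₁₀(6106)
= 28.60 · (3.7858) = 108.27 mV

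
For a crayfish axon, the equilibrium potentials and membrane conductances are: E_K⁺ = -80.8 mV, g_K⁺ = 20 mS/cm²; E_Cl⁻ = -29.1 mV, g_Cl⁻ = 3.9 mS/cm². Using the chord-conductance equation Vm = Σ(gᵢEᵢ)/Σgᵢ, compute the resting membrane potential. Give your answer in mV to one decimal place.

Σ gᵢEᵢ = 20·(-80.8) + 3.9·(-29.1) = -1729.49
Σ gᵢ = 20 + 3.9 = 23.9
Vm = -1729.49 / 23.9 = -72.36 mV

-72.4 mV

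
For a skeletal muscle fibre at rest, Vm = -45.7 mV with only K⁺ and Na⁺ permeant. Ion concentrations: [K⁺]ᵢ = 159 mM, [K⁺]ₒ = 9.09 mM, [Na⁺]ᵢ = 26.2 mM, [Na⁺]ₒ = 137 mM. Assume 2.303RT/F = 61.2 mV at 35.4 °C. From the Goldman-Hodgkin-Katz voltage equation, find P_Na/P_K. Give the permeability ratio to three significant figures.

Let α = P_Na/P_K. GHK: Vm = 61.2·log₁₀[(Kₒ + α·Naₒ)/(Kᵢ + α·Naᵢ)].
10^(Vm/61.2) = 10^(-45.7/61.2) = 0.17917
So 0.17917·(Kᵢ + α·Naᵢ) = Kₒ + α·Naₒ → α = (0.17917·159.0 − 9.09) / (137.0 − 0.17917·26.2)
α = (28.49 − 9.09) / (137.0 − 4.694) = 19.4/132.3 = 0.1466

0.147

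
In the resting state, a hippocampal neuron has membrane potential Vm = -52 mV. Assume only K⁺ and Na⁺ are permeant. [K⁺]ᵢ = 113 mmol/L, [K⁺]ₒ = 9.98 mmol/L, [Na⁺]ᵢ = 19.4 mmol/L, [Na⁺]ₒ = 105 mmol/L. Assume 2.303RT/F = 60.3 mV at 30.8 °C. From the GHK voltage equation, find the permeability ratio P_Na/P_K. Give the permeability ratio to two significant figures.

Let α = P_Na/P_K. GHK: Vm = 60.3·log₁₀[(Kₒ + α·Naₒ)/(Kᵢ + α·Naᵢ)].
10^(Vm/60.3) = 10^(-52.0/60.3) = 0.13729
So 0.13729·(Kᵢ + α·Naᵢ) = Kₒ + α·Naₒ → α = (0.13729·113.0 − 9.98) / (105.0 − 0.13729·19.4)
α = (15.51 − 9.98) / (105.0 − 2.663) = 5.534/102.3 = 0.05408

0.054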